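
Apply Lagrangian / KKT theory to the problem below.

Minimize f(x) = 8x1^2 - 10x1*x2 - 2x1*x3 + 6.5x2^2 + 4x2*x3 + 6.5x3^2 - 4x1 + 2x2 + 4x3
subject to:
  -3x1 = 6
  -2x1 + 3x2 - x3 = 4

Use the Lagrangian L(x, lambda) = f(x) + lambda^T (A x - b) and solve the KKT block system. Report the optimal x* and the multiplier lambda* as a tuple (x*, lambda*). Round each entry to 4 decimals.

Form the Lagrangian:
  L(x, lambda) = (1/2) x^T Q x + c^T x + lambda^T (A x - b)
Stationarity (grad_x L = 0): Q x + c + A^T lambda = 0.
Primal feasibility: A x = b.

This gives the KKT block system:
  [ Q   A^T ] [ x     ]   [-c ]
  [ A    0  ] [ lambda ] = [ b ]

Solving the linear system:
  x*      = (-2, -0.2987, -0.8961)
  lambda* = (-7.1775, -4.8442)
  f(x*)   = 33.1299

x* = (-2, -0.2987, -0.8961), lambda* = (-7.1775, -4.8442)


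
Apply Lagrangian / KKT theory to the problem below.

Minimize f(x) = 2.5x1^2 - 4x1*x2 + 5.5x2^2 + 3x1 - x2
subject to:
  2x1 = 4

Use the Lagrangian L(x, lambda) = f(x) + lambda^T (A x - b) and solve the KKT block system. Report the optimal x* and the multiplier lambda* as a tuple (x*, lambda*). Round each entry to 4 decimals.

Form the Lagrangian:
  L(x, lambda) = (1/2) x^T Q x + c^T x + lambda^T (A x - b)
Stationarity (grad_x L = 0): Q x + c + A^T lambda = 0.
Primal feasibility: A x = b.

This gives the KKT block system:
  [ Q   A^T ] [ x     ]   [-c ]
  [ A    0  ] [ lambda ] = [ b ]

Solving the linear system:
  x*      = (2, 0.8182)
  lambda* = (-4.8636)
  f(x*)   = 12.3182

x* = (2, 0.8182), lambda* = (-4.8636)


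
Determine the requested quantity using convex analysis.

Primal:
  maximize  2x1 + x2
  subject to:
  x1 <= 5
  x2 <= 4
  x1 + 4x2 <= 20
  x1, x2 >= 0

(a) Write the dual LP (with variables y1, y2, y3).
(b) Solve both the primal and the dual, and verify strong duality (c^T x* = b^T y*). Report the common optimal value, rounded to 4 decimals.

The standard primal-dual pair for 'max c^T x s.t. A x <= b, x >= 0' is:
  Dual:  min b^T y  s.t.  A^T y >= c,  y >= 0.

So the dual LP is:
  minimize  5y1 + 4y2 + 20y3
  subject to:
    y1 + y3 >= 2
    y2 + 4y3 >= 1
    y1, y2, y3 >= 0

Solving the primal: x* = (5, 3.75).
  primal value c^T x* = 13.75.
Solving the dual: y* = (1.75, 0, 0.25).
  dual value b^T y* = 13.75.
Strong duality: c^T x* = b^T y*. Confirmed.

13.75


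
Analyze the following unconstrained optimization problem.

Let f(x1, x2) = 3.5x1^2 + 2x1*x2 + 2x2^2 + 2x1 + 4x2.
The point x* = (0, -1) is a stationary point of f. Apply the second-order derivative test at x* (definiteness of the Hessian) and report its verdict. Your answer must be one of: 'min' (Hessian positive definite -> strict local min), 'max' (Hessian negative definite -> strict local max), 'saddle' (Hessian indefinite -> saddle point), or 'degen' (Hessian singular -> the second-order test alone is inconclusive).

Compute the Hessian H = grad^2 f:
  H = [[7, 2], [2, 4]]
Verify stationarity: grad f(x*) = H x* + g = (0, 0).
Eigenvalues of H: 3, 8.
Both eigenvalues > 0, so H is positive definite -> x* is a strict local min.

min


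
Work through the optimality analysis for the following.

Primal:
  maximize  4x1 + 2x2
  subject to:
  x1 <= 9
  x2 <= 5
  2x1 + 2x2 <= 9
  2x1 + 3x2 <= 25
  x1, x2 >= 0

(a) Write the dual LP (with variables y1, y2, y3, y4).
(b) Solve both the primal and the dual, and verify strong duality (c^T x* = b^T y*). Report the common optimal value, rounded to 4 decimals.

The standard primal-dual pair for 'max c^T x s.t. A x <= b, x >= 0' is:
  Dual:  min b^T y  s.t.  A^T y >= c,  y >= 0.

So the dual LP is:
  minimize  9y1 + 5y2 + 9y3 + 25y4
  subject to:
    y1 + 2y3 + 2y4 >= 4
    y2 + 2y3 + 3y4 >= 2
    y1, y2, y3, y4 >= 0

Solving the primal: x* = (4.5, 0).
  primal value c^T x* = 18.
Solving the dual: y* = (0, 0, 2, 0).
  dual value b^T y* = 18.
Strong duality: c^T x* = b^T y*. Confirmed.

18


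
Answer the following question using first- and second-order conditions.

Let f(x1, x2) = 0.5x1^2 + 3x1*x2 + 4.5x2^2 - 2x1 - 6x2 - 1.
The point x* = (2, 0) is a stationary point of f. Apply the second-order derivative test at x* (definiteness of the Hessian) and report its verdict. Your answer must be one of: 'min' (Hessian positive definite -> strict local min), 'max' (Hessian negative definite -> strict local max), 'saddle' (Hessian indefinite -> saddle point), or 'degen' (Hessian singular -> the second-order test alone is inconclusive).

Compute the Hessian H = grad^2 f:
  H = [[1, 3], [3, 9]]
Verify stationarity: grad f(x*) = H x* + g = (0, 0).
Eigenvalues of H: 0, 10.
H has a zero eigenvalue (singular; positive semidefinite but not definite), so H is neither positive definite, negative definite, nor indefinite. The second-order test alone is inconclusive -> degen.
(Indeed, f is constant along the null direction of H through x*, so x* is not a strict local extremum.)

degen


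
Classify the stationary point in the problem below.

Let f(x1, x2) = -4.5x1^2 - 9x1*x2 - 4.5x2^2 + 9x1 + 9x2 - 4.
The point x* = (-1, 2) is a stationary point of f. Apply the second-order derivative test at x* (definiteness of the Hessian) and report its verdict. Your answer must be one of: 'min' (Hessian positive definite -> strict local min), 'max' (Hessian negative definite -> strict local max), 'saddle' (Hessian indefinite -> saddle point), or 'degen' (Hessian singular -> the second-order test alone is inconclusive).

Compute the Hessian H = grad^2 f:
  H = [[-9, -9], [-9, -9]]
Verify stationarity: grad f(x*) = H x* + g = (0, 0).
Eigenvalues of H: -18, 0.
H has a zero eigenvalue (singular; negative semidefinite but not definite), so H is neither positive definite, negative definite, nor indefinite. The second-order test alone is inconclusive -> degen.
(Indeed, f is constant along the null direction of H through x*, so x* is not a strict local extremum.)

degen


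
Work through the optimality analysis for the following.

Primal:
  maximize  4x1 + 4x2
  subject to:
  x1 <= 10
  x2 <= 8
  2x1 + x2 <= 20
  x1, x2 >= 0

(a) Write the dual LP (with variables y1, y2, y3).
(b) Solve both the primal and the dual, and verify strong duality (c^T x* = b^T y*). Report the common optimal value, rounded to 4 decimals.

The standard primal-dual pair for 'max c^T x s.t. A x <= b, x >= 0' is:
  Dual:  min b^T y  s.t.  A^T y >= c,  y >= 0.

So the dual LP is:
  minimize  10y1 + 8y2 + 20y3
  subject to:
    y1 + 2y3 >= 4
    y2 + y3 >= 4
    y1, y2, y3 >= 0

Solving the primal: x* = (6, 8).
  primal value c^T x* = 56.
Solving the dual: y* = (0, 2, 2).
  dual value b^T y* = 56.
Strong duality: c^T x* = b^T y*. Confirmed.

56


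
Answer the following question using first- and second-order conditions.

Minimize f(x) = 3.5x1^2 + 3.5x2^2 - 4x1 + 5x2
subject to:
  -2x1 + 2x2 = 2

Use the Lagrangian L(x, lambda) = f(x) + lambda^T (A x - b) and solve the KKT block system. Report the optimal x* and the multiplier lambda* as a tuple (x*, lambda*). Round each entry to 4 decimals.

Form the Lagrangian:
  L(x, lambda) = (1/2) x^T Q x + c^T x + lambda^T (A x - b)
Stationarity (grad_x L = 0): Q x + c + A^T lambda = 0.
Primal feasibility: A x = b.

This gives the KKT block system:
  [ Q   A^T ] [ x     ]   [-c ]
  [ A    0  ] [ lambda ] = [ b ]

Solving the linear system:
  x*      = (-0.5714, 0.4286)
  lambda* = (-4)
  f(x*)   = 6.2143

x* = (-0.5714, 0.4286), lambda* = (-4)


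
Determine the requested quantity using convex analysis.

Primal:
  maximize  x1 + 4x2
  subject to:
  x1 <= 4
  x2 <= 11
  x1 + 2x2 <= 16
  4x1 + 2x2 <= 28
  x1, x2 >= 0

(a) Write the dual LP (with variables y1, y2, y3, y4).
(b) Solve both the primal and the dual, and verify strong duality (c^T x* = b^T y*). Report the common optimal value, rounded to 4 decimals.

The standard primal-dual pair for 'max c^T x s.t. A x <= b, x >= 0' is:
  Dual:  min b^T y  s.t.  A^T y >= c,  y >= 0.

So the dual LP is:
  minimize  4y1 + 11y2 + 16y3 + 28y4
  subject to:
    y1 + y3 + 4y4 >= 1
    y2 + 2y3 + 2y4 >= 4
    y1, y2, y3, y4 >= 0

Solving the primal: x* = (0, 8).
  primal value c^T x* = 32.
Solving the dual: y* = (0, 0, 2, 0).
  dual value b^T y* = 32.
Strong duality: c^T x* = b^T y*. Confirmed.

32


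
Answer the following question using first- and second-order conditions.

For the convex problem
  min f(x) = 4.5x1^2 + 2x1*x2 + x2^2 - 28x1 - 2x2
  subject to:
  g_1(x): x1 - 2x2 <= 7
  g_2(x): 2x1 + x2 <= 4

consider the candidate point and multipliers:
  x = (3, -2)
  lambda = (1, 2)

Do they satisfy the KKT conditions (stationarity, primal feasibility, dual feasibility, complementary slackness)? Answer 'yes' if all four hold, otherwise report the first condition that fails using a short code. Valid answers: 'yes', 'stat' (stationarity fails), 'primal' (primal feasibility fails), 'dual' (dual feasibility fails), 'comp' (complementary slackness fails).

Gradient of f: grad f(x) = Q x + c = (-5, 0)
Constraint values g_i(x) = a_i^T x - b_i:
  g_1((3, -2)) = 0
  g_2((3, -2)) = 0
Stationarity residual: grad f(x) + sum_i lambda_i a_i = (0, 0)
  -> stationarity OK
Primal feasibility (all g_i <= 0): OK
Dual feasibility (all lambda_i >= 0): OK
Complementary slackness (lambda_i * g_i(x) = 0 for all i): OK

Verdict: yes, KKT holds.

yes


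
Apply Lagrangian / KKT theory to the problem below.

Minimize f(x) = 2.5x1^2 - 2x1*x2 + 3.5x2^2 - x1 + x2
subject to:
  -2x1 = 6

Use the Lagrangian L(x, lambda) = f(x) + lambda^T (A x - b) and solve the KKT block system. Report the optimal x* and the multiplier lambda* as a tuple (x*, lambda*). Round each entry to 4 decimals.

Form the Lagrangian:
  L(x, lambda) = (1/2) x^T Q x + c^T x + lambda^T (A x - b)
Stationarity (grad_x L = 0): Q x + c + A^T lambda = 0.
Primal feasibility: A x = b.

This gives the KKT block system:
  [ Q   A^T ] [ x     ]   [-c ]
  [ A    0  ] [ lambda ] = [ b ]

Solving the linear system:
  x*      = (-3, -1)
  lambda* = (-7)
  f(x*)   = 22

x* = (-3, -1), lambda* = (-7)


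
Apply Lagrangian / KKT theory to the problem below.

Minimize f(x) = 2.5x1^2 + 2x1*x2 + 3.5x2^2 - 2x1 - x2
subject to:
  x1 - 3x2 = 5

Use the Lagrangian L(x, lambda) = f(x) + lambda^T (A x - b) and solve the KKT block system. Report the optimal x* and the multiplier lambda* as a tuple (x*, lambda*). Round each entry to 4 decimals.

Form the Lagrangian:
  L(x, lambda) = (1/2) x^T Q x + c^T x + lambda^T (A x - b)
Stationarity (grad_x L = 0): Q x + c + A^T lambda = 0.
Primal feasibility: A x = b.

This gives the KKT block system:
  [ Q   A^T ] [ x     ]   [-c ]
  [ A    0  ] [ lambda ] = [ b ]

Solving the linear system:
  x*      = (1.3438, -1.2187)
  lambda* = (-2.2812)
  f(x*)   = 4.9687

x* = (1.3438, -1.2187), lambda* = (-2.2812)


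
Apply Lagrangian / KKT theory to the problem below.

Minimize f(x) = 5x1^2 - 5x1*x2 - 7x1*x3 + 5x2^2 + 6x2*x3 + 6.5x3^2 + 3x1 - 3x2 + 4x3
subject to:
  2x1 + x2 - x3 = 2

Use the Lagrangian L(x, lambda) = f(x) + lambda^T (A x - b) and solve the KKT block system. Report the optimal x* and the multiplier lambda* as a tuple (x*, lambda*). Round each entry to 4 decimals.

Form the Lagrangian:
  L(x, lambda) = (1/2) x^T Q x + c^T x + lambda^T (A x - b)
Stationarity (grad_x L = 0): Q x + c + A^T lambda = 0.
Primal feasibility: A x = b.

This gives the KKT block system:
  [ Q   A^T ] [ x     ]   [-c ]
  [ A    0  ] [ lambda ] = [ b ]

Solving the linear system:
  x*      = (-0.0331, 1.0817, -0.9844)
  lambda* = (-2.0759)
  f(x*)   = -1.5652

x* = (-0.0331, 1.0817, -0.9844), lambda* = (-2.0759)


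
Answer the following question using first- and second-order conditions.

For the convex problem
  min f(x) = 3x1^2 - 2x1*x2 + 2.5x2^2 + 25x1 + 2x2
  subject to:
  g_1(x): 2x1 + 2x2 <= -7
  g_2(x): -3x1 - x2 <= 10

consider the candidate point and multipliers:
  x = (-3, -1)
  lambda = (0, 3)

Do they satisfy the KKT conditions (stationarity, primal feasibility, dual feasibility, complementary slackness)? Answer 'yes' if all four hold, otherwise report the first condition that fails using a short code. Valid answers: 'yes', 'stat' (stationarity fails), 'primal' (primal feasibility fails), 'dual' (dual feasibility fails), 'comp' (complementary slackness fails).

Gradient of f: grad f(x) = Q x + c = (9, 3)
Constraint values g_i(x) = a_i^T x - b_i:
  g_1((-3, -1)) = -1
  g_2((-3, -1)) = 0
Stationarity residual: grad f(x) + sum_i lambda_i a_i = (0, 0)
  -> stationarity OK
Primal feasibility (all g_i <= 0): OK
Dual feasibility (all lambda_i >= 0): OK
Complementary slackness (lambda_i * g_i(x) = 0 for all i): OK

Verdict: yes, KKT holds.

yes


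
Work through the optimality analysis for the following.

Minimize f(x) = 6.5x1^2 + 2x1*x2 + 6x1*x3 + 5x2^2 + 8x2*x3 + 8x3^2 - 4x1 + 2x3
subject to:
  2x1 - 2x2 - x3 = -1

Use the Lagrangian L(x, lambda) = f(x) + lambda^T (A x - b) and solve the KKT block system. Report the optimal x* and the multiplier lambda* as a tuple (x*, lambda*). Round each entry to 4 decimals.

Form the Lagrangian:
  L(x, lambda) = (1/2) x^T Q x + c^T x + lambda^T (A x - b)
Stationarity (grad_x L = 0): Q x + c + A^T lambda = 0.
Primal feasibility: A x = b.

This gives the KKT block system:
  [ Q   A^T ] [ x     ]   [-c ]
  [ A    0  ] [ lambda ] = [ b ]

Solving the linear system:
  x*      = (0.0319, 0.7107, -0.3576)
  lambda* = (2.1549)
  f(x*)   = 0.656

x* = (0.0319, 0.7107, -0.3576), lambda* = (2.1549)


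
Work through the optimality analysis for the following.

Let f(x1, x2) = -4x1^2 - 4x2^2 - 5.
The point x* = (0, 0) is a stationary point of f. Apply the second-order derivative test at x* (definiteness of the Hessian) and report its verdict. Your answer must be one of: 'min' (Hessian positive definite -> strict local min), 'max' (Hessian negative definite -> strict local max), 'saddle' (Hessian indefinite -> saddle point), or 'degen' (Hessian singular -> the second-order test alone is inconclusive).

Compute the Hessian H = grad^2 f:
  H = [[-8, 0], [0, -8]]
Verify stationarity: grad f(x*) = H x* + g = (0, 0).
Eigenvalues of H: -8, -8.
Both eigenvalues < 0, so H is negative definite -> x* is a strict local max.

max


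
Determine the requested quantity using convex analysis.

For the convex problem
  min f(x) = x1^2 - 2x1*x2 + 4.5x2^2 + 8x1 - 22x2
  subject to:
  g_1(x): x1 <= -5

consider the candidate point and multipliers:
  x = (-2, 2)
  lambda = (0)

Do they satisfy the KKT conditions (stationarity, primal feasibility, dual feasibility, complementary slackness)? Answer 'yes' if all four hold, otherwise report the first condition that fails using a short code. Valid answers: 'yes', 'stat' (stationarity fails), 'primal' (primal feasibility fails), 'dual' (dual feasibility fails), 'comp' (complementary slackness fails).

Gradient of f: grad f(x) = Q x + c = (0, 0)
Constraint values g_i(x) = a_i^T x - b_i:
  g_1((-2, 2)) = 3
Stationarity residual: grad f(x) + sum_i lambda_i a_i = (0, 0)
  -> stationarity OK
Primal feasibility (all g_i <= 0): FAILS
Dual feasibility (all lambda_i >= 0): OK
Complementary slackness (lambda_i * g_i(x) = 0 for all i): OK

Verdict: the first failing condition is primal_feasibility -> primal.

primal


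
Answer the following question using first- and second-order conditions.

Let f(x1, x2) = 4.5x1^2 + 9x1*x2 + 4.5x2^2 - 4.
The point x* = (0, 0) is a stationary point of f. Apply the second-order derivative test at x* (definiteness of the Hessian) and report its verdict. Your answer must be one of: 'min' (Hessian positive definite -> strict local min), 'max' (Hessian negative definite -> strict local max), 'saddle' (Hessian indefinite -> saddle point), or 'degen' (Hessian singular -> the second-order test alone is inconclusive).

Compute the Hessian H = grad^2 f:
  H = [[9, 9], [9, 9]]
Verify stationarity: grad f(x*) = H x* + g = (0, 0).
Eigenvalues of H: 0, 18.
H has a zero eigenvalue (singular; positive semidefinite but not definite), so H is neither positive definite, negative definite, nor indefinite. The second-order test alone is inconclusive -> degen.
(Indeed, f is constant along the null direction of H through x*, so x* is not a strict local extremum.)

degen


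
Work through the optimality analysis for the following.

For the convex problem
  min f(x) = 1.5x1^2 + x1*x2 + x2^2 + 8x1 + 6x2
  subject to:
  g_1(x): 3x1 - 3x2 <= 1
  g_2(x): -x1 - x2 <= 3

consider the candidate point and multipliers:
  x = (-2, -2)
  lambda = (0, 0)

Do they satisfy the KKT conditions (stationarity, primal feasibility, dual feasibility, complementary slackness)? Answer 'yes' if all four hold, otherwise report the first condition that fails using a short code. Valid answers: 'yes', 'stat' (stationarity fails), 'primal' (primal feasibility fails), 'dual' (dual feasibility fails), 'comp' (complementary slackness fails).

Gradient of f: grad f(x) = Q x + c = (0, 0)
Constraint values g_i(x) = a_i^T x - b_i:
  g_1((-2, -2)) = -1
  g_2((-2, -2)) = 1
Stationarity residual: grad f(x) + sum_i lambda_i a_i = (0, 0)
  -> stationarity OK
Primal feasibility (all g_i <= 0): FAILS
Dual feasibility (all lambda_i >= 0): OK
Complementary slackness (lambda_i * g_i(x) = 0 for all i): OK

Verdict: the first failing condition is primal_feasibility -> primal.

primal


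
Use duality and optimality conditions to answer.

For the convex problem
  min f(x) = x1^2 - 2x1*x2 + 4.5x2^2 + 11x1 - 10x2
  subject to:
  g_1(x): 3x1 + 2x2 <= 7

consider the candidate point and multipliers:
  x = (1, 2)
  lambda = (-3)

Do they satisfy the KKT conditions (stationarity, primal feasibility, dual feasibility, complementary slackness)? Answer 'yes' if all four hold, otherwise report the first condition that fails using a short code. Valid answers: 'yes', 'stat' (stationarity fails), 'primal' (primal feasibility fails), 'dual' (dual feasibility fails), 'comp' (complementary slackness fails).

Gradient of f: grad f(x) = Q x + c = (9, 6)
Constraint values g_i(x) = a_i^T x - b_i:
  g_1((1, 2)) = 0
Stationarity residual: grad f(x) + sum_i lambda_i a_i = (0, 0)
  -> stationarity OK
Primal feasibility (all g_i <= 0): OK
Dual feasibility (all lambda_i >= 0): FAILS
Complementary slackness (lambda_i * g_i(x) = 0 for all i): OK

Verdict: the first failing condition is dual_feasibility -> dual.

dual


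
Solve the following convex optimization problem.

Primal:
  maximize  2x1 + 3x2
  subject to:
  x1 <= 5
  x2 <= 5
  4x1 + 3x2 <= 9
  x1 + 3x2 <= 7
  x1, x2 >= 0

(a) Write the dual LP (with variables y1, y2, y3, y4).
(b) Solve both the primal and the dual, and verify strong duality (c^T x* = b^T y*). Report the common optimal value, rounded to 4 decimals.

The standard primal-dual pair for 'max c^T x s.t. A x <= b, x >= 0' is:
  Dual:  min b^T y  s.t.  A^T y >= c,  y >= 0.

So the dual LP is:
  minimize  5y1 + 5y2 + 9y3 + 7y4
  subject to:
    y1 + 4y3 + y4 >= 2
    y2 + 3y3 + 3y4 >= 3
    y1, y2, y3, y4 >= 0

Solving the primal: x* = (0.6667, 2.1111).
  primal value c^T x* = 7.6667.
Solving the dual: y* = (0, 0, 0.3333, 0.6667).
  dual value b^T y* = 7.6667.
Strong duality: c^T x* = b^T y*. Confirmed.

7.6667


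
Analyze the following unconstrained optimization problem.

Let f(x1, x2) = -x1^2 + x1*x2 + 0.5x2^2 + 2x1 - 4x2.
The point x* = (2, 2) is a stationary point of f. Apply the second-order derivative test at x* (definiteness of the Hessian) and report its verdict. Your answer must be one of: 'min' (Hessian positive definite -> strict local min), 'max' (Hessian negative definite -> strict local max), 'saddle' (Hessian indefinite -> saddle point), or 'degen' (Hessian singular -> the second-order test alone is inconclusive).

Compute the Hessian H = grad^2 f:
  H = [[-2, 1], [1, 1]]
Verify stationarity: grad f(x*) = H x* + g = (0, 0).
Eigenvalues of H: -2.3028, 1.3028.
Eigenvalues have mixed signs, so H is indefinite -> x* is a saddle point.

saddle


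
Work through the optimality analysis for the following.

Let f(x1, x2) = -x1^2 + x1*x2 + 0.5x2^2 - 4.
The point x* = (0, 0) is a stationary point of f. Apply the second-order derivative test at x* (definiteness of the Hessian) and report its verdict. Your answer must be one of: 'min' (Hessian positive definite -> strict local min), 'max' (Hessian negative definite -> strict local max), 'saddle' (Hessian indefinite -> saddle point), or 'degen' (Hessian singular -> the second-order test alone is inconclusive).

Compute the Hessian H = grad^2 f:
  H = [[-2, 1], [1, 1]]
Verify stationarity: grad f(x*) = H x* + g = (0, 0).
Eigenvalues of H: -2.3028, 1.3028.
Eigenvalues have mixed signs, so H is indefinite -> x* is a saddle point.

saddle


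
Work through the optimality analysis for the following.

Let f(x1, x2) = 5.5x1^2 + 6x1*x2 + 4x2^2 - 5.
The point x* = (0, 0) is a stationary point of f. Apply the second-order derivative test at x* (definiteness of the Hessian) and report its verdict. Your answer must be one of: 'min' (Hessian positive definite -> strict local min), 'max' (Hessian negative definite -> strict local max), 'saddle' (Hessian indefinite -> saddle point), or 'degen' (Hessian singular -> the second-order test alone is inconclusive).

Compute the Hessian H = grad^2 f:
  H = [[11, 6], [6, 8]]
Verify stationarity: grad f(x*) = H x* + g = (0, 0).
Eigenvalues of H: 3.3153, 15.6847.
Both eigenvalues > 0, so H is positive definite -> x* is a strict local min.

min


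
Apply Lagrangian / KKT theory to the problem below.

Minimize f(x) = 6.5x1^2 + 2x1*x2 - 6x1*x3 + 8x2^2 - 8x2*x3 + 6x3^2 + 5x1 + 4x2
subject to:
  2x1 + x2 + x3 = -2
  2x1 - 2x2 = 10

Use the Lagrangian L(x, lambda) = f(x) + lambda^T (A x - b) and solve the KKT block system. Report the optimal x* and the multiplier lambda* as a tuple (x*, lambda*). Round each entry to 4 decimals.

Form the Lagrangian:
  L(x, lambda) = (1/2) x^T Q x + c^T x + lambda^T (A x - b)
Stationarity (grad_x L = 0): Q x + c + A^T lambda = 0.
Primal feasibility: A x = b.

This gives the KKT block system:
  [ Q   A^T ] [ x     ]   [-c ]
  [ A    0  ] [ lambda ] = [ b ]

Solving the linear system:
  x*      = (1.56, -3.44, -1.68)
  lambda* = (2, -16.24)
  f(x*)   = 80.22

x* = (1.56, -3.44, -1.68), lambda* = (2, -16.24)


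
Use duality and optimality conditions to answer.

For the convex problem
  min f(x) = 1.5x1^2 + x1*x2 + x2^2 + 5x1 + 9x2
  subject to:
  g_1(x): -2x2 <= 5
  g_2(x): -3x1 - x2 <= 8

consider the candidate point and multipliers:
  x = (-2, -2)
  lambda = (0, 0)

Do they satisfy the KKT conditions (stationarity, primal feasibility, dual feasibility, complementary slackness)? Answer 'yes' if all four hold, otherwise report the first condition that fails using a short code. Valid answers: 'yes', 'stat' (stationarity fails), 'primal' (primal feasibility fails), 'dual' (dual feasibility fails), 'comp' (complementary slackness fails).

Gradient of f: grad f(x) = Q x + c = (-3, 3)
Constraint values g_i(x) = a_i^T x - b_i:
  g_1((-2, -2)) = -1
  g_2((-2, -2)) = 0
Stationarity residual: grad f(x) + sum_i lambda_i a_i = (-3, 3)
  -> stationarity FAILS
Primal feasibility (all g_i <= 0): OK
Dual feasibility (all lambda_i >= 0): OK
Complementary slackness (lambda_i * g_i(x) = 0 for all i): OK

Verdict: the first failing condition is stationarity -> stat.

stat


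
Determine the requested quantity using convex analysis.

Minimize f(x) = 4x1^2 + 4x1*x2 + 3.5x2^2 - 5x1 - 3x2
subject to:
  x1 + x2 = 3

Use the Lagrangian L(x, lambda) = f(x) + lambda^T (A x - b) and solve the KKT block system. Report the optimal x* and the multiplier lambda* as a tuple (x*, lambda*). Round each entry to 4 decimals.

Form the Lagrangian:
  L(x, lambda) = (1/2) x^T Q x + c^T x + lambda^T (A x - b)
Stationarity (grad_x L = 0): Q x + c + A^T lambda = 0.
Primal feasibility: A x = b.

This gives the KKT block system:
  [ Q   A^T ] [ x     ]   [-c ]
  [ A    0  ] [ lambda ] = [ b ]

Solving the linear system:
  x*      = (1.5714, 1.4286)
  lambda* = (-13.2857)
  f(x*)   = 13.8571

x* = (1.5714, 1.4286), lambda* = (-13.2857)


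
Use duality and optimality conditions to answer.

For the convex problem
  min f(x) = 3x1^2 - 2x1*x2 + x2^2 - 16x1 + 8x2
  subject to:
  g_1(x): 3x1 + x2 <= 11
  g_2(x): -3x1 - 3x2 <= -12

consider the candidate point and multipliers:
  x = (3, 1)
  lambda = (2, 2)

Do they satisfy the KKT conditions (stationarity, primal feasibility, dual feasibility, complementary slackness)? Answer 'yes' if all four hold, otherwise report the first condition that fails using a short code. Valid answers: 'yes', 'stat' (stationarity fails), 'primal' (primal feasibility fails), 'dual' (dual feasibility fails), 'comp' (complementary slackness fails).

Gradient of f: grad f(x) = Q x + c = (0, 4)
Constraint values g_i(x) = a_i^T x - b_i:
  g_1((3, 1)) = -1
  g_2((3, 1)) = 0
Stationarity residual: grad f(x) + sum_i lambda_i a_i = (0, 0)
  -> stationarity OK
Primal feasibility (all g_i <= 0): OK
Dual feasibility (all lambda_i >= 0): OK
Complementary slackness (lambda_i * g_i(x) = 0 for all i): FAILS

Verdict: the first failing condition is complementary_slackness -> comp.

comp


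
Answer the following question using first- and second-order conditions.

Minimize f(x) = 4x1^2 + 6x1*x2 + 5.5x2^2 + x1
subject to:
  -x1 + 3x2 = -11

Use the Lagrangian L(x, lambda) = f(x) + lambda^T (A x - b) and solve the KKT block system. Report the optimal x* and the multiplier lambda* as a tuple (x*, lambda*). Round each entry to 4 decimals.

Form the Lagrangian:
  L(x, lambda) = (1/2) x^T Q x + c^T x + lambda^T (A x - b)
Stationarity (grad_x L = 0): Q x + c + A^T lambda = 0.
Primal feasibility: A x = b.

This gives the KKT block system:
  [ Q   A^T ] [ x     ]   [-c ]
  [ A    0  ] [ lambda ] = [ b ]

Solving the linear system:
  x*      = (2.605, -2.7983)
  lambda* = (5.0504)
  f(x*)   = 29.0798

x* = (2.605, -2.7983), lambda* = (5.0504)


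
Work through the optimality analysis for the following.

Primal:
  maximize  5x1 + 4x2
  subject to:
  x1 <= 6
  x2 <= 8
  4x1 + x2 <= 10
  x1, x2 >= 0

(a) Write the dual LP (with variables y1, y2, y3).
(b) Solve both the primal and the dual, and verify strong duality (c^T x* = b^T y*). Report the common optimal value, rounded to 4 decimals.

The standard primal-dual pair for 'max c^T x s.t. A x <= b, x >= 0' is:
  Dual:  min b^T y  s.t.  A^T y >= c,  y >= 0.

So the dual LP is:
  minimize  6y1 + 8y2 + 10y3
  subject to:
    y1 + 4y3 >= 5
    y2 + y3 >= 4
    y1, y2, y3 >= 0

Solving the primal: x* = (0.5, 8).
  primal value c^T x* = 34.5.
Solving the dual: y* = (0, 2.75, 1.25).
  dual value b^T y* = 34.5.
Strong duality: c^T x* = b^T y*. Confirmed.

34.5


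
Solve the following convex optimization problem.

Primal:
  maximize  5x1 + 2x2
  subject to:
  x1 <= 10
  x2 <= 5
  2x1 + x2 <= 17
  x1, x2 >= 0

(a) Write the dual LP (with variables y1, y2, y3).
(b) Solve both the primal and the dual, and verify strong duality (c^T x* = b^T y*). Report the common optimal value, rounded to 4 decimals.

The standard primal-dual pair for 'max c^T x s.t. A x <= b, x >= 0' is:
  Dual:  min b^T y  s.t.  A^T y >= c,  y >= 0.

So the dual LP is:
  minimize  10y1 + 5y2 + 17y3
  subject to:
    y1 + 2y3 >= 5
    y2 + y3 >= 2
    y1, y2, y3 >= 0

Solving the primal: x* = (8.5, 0).
  primal value c^T x* = 42.5.
Solving the dual: y* = (0, 0, 2.5).
  dual value b^T y* = 42.5.
Strong duality: c^T x* = b^T y*. Confirmed.

42.5


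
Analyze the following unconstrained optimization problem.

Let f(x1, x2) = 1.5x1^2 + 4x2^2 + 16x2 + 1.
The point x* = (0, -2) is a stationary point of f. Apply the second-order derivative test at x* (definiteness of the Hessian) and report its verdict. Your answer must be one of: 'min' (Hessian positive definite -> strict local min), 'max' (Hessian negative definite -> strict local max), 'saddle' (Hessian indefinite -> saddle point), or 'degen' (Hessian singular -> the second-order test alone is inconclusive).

Compute the Hessian H = grad^2 f:
  H = [[3, 0], [0, 8]]
Verify stationarity: grad f(x*) = H x* + g = (0, 0).
Eigenvalues of H: 3, 8.
Both eigenvalues > 0, so H is positive definite -> x* is a strict local min.

min


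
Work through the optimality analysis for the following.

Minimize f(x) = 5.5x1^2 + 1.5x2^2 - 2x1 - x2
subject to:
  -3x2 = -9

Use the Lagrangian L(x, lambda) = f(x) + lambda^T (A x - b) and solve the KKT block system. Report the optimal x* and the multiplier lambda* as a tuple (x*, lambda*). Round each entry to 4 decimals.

Form the Lagrangian:
  L(x, lambda) = (1/2) x^T Q x + c^T x + lambda^T (A x - b)
Stationarity (grad_x L = 0): Q x + c + A^T lambda = 0.
Primal feasibility: A x = b.

This gives the KKT block system:
  [ Q   A^T ] [ x     ]   [-c ]
  [ A    0  ] [ lambda ] = [ b ]

Solving the linear system:
  x*      = (0.1818, 3)
  lambda* = (2.6667)
  f(x*)   = 10.3182

x* = (0.1818, 3), lambda* = (2.6667)


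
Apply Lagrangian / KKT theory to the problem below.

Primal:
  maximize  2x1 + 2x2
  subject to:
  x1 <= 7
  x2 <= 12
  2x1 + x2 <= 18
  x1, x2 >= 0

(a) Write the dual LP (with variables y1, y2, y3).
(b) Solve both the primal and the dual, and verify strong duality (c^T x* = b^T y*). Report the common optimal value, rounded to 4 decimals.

The standard primal-dual pair for 'max c^T x s.t. A x <= b, x >= 0' is:
  Dual:  min b^T y  s.t.  A^T y >= c,  y >= 0.

So the dual LP is:
  minimize  7y1 + 12y2 + 18y3
  subject to:
    y1 + 2y3 >= 2
    y2 + y3 >= 2
    y1, y2, y3 >= 0

Solving the primal: x* = (3, 12).
  primal value c^T x* = 30.
Solving the dual: y* = (0, 1, 1).
  dual value b^T y* = 30.
Strong duality: c^T x* = b^T y*. Confirmed.

30


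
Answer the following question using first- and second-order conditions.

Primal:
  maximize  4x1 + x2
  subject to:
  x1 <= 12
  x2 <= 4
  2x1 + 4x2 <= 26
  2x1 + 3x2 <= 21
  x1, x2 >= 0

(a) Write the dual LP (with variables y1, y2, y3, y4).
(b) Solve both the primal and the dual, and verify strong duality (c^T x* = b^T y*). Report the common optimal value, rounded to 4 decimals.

The standard primal-dual pair for 'max c^T x s.t. A x <= b, x >= 0' is:
  Dual:  min b^T y  s.t.  A^T y >= c,  y >= 0.

So the dual LP is:
  minimize  12y1 + 4y2 + 26y3 + 21y4
  subject to:
    y1 + 2y3 + 2y4 >= 4
    y2 + 4y3 + 3y4 >= 1
    y1, y2, y3, y4 >= 0

Solving the primal: x* = (10.5, 0).
  primal value c^T x* = 42.
Solving the dual: y* = (0, 0, 0, 2).
  dual value b^T y* = 42.
Strong duality: c^T x* = b^T y*. Confirmed.

42


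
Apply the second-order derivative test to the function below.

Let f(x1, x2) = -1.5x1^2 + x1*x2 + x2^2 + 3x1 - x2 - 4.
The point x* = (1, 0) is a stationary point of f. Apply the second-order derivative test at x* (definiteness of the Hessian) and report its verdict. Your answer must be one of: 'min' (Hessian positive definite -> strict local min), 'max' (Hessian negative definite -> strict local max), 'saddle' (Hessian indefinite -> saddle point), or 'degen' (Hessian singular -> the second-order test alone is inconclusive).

Compute the Hessian H = grad^2 f:
  H = [[-3, 1], [1, 2]]
Verify stationarity: grad f(x*) = H x* + g = (0, 0).
Eigenvalues of H: -3.1926, 2.1926.
Eigenvalues have mixed signs, so H is indefinite -> x* is a saddle point.

saddle


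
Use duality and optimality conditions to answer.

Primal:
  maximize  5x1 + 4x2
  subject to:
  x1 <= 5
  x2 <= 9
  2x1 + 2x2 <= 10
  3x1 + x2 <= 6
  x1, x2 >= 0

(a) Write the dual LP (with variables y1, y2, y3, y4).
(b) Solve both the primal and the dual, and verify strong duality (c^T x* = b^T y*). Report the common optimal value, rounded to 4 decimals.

The standard primal-dual pair for 'max c^T x s.t. A x <= b, x >= 0' is:
  Dual:  min b^T y  s.t.  A^T y >= c,  y >= 0.

So the dual LP is:
  minimize  5y1 + 9y2 + 10y3 + 6y4
  subject to:
    y1 + 2y3 + 3y4 >= 5
    y2 + 2y3 + y4 >= 4
    y1, y2, y3, y4 >= 0

Solving the primal: x* = (0.5, 4.5).
  primal value c^T x* = 20.5.
Solving the dual: y* = (0, 0, 1.75, 0.5).
  dual value b^T y* = 20.5.
Strong duality: c^T x* = b^T y*. Confirmed.

20.5


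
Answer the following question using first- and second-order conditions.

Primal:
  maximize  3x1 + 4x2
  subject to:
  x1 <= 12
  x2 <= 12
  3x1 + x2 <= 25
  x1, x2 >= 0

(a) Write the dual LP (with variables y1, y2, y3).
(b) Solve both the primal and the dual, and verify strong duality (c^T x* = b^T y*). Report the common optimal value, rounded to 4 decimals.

The standard primal-dual pair for 'max c^T x s.t. A x <= b, x >= 0' is:
  Dual:  min b^T y  s.t.  A^T y >= c,  y >= 0.

So the dual LP is:
  minimize  12y1 + 12y2 + 25y3
  subject to:
    y1 + 3y3 >= 3
    y2 + y3 >= 4
    y1, y2, y3 >= 0

Solving the primal: x* = (4.3333, 12).
  primal value c^T x* = 61.
Solving the dual: y* = (0, 3, 1).
  dual value b^T y* = 61.
Strong duality: c^T x* = b^T y*. Confirmed.

61


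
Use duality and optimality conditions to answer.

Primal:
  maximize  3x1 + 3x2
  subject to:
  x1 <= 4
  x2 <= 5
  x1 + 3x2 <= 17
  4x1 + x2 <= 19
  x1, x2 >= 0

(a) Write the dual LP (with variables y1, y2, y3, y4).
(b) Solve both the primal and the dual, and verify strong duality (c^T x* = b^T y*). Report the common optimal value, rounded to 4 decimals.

The standard primal-dual pair for 'max c^T x s.t. A x <= b, x >= 0' is:
  Dual:  min b^T y  s.t.  A^T y >= c,  y >= 0.

So the dual LP is:
  minimize  4y1 + 5y2 + 17y3 + 19y4
  subject to:
    y1 + y3 + 4y4 >= 3
    y2 + 3y3 + y4 >= 3
    y1, y2, y3, y4 >= 0

Solving the primal: x* = (3.6364, 4.4545).
  primal value c^T x* = 24.2727.
Solving the dual: y* = (0, 0, 0.8182, 0.5455).
  dual value b^T y* = 24.2727.
Strong duality: c^T x* = b^T y*. Confirmed.

24.2727


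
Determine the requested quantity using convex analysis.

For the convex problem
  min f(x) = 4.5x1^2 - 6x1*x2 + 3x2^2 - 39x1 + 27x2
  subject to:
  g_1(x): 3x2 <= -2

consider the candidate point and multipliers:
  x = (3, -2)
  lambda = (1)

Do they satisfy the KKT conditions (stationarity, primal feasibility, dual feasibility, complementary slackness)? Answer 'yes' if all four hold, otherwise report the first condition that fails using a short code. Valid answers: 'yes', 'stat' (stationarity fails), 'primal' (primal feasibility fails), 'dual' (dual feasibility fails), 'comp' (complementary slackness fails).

Gradient of f: grad f(x) = Q x + c = (0, -3)
Constraint values g_i(x) = a_i^T x - b_i:
  g_1((3, -2)) = -4
Stationarity residual: grad f(x) + sum_i lambda_i a_i = (0, 0)
  -> stationarity OK
Primal feasibility (all g_i <= 0): OK
Dual feasibility (all lambda_i >= 0): OK
Complementary slackness (lambda_i * g_i(x) = 0 for all i): FAILS

Verdict: the first failing condition is complementary_slackness -> comp.

comp


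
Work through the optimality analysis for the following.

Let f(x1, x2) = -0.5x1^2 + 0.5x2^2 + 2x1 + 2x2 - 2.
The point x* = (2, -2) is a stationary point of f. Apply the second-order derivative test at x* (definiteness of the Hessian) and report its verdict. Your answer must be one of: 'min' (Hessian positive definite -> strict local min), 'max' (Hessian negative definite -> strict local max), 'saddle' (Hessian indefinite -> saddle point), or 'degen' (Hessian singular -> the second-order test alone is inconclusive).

Compute the Hessian H = grad^2 f:
  H = [[-1, 0], [0, 1]]
Verify stationarity: grad f(x*) = H x* + g = (0, 0).
Eigenvalues of H: -1, 1.
Eigenvalues have mixed signs, so H is indefinite -> x* is a saddle point.

saddle


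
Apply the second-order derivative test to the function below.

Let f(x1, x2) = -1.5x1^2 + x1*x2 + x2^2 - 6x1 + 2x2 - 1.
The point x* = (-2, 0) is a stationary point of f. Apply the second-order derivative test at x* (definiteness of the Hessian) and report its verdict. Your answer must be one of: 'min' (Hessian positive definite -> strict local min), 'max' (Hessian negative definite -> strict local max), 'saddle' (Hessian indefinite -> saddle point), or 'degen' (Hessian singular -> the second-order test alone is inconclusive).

Compute the Hessian H = grad^2 f:
  H = [[-3, 1], [1, 2]]
Verify stationarity: grad f(x*) = H x* + g = (0, 0).
Eigenvalues of H: -3.1926, 2.1926.
Eigenvalues have mixed signs, so H is indefinite -> x* is a saddle point.

saddle


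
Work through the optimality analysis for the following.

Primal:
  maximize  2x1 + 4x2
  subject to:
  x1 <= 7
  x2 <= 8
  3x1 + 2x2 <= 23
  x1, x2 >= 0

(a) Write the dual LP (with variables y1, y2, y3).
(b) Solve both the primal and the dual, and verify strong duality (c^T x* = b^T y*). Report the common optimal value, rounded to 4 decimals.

The standard primal-dual pair for 'max c^T x s.t. A x <= b, x >= 0' is:
  Dual:  min b^T y  s.t.  A^T y >= c,  y >= 0.

So the dual LP is:
  minimize  7y1 + 8y2 + 23y3
  subject to:
    y1 + 3y3 >= 2
    y2 + 2y3 >= 4
    y1, y2, y3 >= 0

Solving the primal: x* = (2.3333, 8).
  primal value c^T x* = 36.6667.
Solving the dual: y* = (0, 2.6667, 0.6667).
  dual value b^T y* = 36.6667.
Strong duality: c^T x* = b^T y*. Confirmed.

36.6667


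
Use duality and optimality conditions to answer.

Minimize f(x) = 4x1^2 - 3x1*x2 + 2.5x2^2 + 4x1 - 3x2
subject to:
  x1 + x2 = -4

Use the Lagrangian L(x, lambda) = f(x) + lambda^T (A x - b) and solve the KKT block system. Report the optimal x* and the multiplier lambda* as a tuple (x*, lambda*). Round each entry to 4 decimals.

Form the Lagrangian:
  L(x, lambda) = (1/2) x^T Q x + c^T x + lambda^T (A x - b)
Stationarity (grad_x L = 0): Q x + c + A^T lambda = 0.
Primal feasibility: A x = b.

This gives the KKT block system:
  [ Q   A^T ] [ x     ]   [-c ]
  [ A    0  ] [ lambda ] = [ b ]

Solving the linear system:
  x*      = (-2.0526, -1.9474)
  lambda* = (6.5789)
  f(x*)   = 11.9737

x* = (-2.0526, -1.9474), lambda* = (6.5789)


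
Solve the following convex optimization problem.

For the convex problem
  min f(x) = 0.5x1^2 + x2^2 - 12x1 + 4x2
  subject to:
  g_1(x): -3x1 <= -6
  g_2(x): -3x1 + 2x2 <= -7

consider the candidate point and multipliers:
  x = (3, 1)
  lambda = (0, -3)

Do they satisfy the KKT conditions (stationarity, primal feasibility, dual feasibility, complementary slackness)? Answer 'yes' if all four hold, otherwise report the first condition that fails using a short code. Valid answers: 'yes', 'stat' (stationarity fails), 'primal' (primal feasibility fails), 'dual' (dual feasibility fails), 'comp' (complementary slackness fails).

Gradient of f: grad f(x) = Q x + c = (-9, 6)
Constraint values g_i(x) = a_i^T x - b_i:
  g_1((3, 1)) = -3
  g_2((3, 1)) = 0
Stationarity residual: grad f(x) + sum_i lambda_i a_i = (0, 0)
  -> stationarity OK
Primal feasibility (all g_i <= 0): OK
Dual feasibility (all lambda_i >= 0): FAILS
Complementary slackness (lambda_i * g_i(x) = 0 for all i): OK

Verdict: the first failing condition is dual_feasibility -> dual.

dual


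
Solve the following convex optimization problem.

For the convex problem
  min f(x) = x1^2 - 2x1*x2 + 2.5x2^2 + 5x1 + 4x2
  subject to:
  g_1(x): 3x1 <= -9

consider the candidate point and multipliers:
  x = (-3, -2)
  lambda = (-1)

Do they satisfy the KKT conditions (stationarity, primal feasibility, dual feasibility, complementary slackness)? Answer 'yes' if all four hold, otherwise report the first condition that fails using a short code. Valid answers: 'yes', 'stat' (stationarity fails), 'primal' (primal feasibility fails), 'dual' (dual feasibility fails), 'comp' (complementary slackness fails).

Gradient of f: grad f(x) = Q x + c = (3, 0)
Constraint values g_i(x) = a_i^T x - b_i:
  g_1((-3, -2)) = 0
Stationarity residual: grad f(x) + sum_i lambda_i a_i = (0, 0)
  -> stationarity OK
Primal feasibility (all g_i <= 0): OK
Dual feasibility (all lambda_i >= 0): FAILS
Complementary slackness (lambda_i * g_i(x) = 0 for all i): OK

Verdict: the first failing condition is dual_feasibility -> dual.

dual


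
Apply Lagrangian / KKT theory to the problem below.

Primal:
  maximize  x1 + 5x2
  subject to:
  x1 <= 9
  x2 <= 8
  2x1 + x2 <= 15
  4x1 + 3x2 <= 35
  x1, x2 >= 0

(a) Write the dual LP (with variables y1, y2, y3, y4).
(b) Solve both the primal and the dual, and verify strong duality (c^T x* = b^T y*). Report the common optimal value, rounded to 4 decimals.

The standard primal-dual pair for 'max c^T x s.t. A x <= b, x >= 0' is:
  Dual:  min b^T y  s.t.  A^T y >= c,  y >= 0.

So the dual LP is:
  minimize  9y1 + 8y2 + 15y3 + 35y4
  subject to:
    y1 + 2y3 + 4y4 >= 1
    y2 + y3 + 3y4 >= 5
    y1, y2, y3, y4 >= 0

Solving the primal: x* = (2.75, 8).
  primal value c^T x* = 42.75.
Solving the dual: y* = (0, 4.25, 0, 0.25).
  dual value b^T y* = 42.75.
Strong duality: c^T x* = b^T y*. Confirmed.

42.75
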